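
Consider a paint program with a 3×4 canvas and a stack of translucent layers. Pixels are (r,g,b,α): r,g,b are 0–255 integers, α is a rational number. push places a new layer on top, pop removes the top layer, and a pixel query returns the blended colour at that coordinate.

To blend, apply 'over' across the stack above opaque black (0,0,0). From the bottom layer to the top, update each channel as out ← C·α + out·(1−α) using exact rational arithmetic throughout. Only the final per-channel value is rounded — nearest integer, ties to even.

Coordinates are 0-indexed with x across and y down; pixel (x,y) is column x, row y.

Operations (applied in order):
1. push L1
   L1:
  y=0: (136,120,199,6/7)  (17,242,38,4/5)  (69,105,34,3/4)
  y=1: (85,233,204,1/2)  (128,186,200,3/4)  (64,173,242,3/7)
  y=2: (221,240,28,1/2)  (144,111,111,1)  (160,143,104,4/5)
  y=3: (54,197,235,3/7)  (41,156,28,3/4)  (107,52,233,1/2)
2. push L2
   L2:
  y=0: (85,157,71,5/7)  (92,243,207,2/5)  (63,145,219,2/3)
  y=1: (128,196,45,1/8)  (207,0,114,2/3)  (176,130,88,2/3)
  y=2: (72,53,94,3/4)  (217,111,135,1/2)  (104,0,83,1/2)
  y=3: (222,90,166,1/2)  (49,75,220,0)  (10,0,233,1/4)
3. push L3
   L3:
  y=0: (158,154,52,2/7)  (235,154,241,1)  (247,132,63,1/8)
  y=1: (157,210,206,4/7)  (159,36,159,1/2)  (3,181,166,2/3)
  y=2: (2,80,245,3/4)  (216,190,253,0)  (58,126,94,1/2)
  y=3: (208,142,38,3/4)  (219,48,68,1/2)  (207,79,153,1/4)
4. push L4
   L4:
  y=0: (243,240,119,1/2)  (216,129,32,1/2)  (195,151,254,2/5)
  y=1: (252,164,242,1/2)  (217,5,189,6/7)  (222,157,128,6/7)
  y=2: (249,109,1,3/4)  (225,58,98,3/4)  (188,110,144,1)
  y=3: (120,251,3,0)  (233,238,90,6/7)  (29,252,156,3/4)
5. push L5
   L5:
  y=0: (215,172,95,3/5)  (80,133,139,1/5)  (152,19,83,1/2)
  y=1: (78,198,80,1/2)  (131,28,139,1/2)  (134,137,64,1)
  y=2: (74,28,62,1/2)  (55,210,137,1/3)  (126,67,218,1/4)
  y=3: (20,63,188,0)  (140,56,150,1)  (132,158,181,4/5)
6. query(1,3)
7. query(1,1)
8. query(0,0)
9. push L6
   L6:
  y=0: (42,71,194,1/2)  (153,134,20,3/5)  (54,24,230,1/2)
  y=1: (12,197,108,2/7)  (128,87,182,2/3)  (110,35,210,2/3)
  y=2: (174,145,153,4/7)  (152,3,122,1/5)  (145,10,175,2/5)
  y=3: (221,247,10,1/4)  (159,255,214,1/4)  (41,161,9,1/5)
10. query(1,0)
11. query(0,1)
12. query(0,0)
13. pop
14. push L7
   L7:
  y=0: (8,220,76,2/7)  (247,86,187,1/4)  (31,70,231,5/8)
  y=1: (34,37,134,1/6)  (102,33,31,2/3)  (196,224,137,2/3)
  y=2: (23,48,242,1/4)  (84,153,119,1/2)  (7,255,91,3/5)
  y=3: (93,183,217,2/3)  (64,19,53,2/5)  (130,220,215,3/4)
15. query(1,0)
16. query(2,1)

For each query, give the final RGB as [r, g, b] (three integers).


(1,3) stack=L1,L2,L3,L4,L5; from [0,0,0]:
after L1 α=3/4: [123/4, 117, 21]
after L2 α=0: [123/4, 117, 21]
after L3 α=1/2: [999/8, 165/2, 89/2]
after L4 α=6/7: [12183/56, 3021/14, 167/2]
after L5 α=1: [140, 56, 150]
rounded: [140, 56, 150]

query (1,1) [L1,L2,L3,L4,L5] — begin 0,0,0
after L1 α=3/4: [96, 279/2, 150]
after L2 α=2/3: [170, 93/2, 126]
after L3 α=1/2: [329/2, 165/4, 285/2]
after L4 α=6/7: [419/2, 285/28, 2553/14]
after L5 α=1/2: [681/4, 1069/56, 4499/28]
= [170, 19, 161]

at x=0,y=0 over L1,L2,L3,L4,L5:
L1 α=6/7: [816/7, 720/7, 1194/7]
L2 α=5/7: [4607/49, 6935/49, 4873/49]
L3 α=2/7: [38519/343, 49767/343, 29461/343]
L4 α=1/2: [60934/343, 132087/686, 35139/343]
L5 α=3/5: [343103/1715, 61815/343, 168033/1715]
→ [200, 180, 98]

query (1,0) [L1,L2,L3,L4,L5,L6] — begin 0,0,0
after L1 α=4/5: [68/5, 968/5, 152/5]
after L2 α=2/5: [1124/25, 5334/25, 2526/25]
after L3 α=1: [235, 154, 241]
after L4 α=1/2: [451/2, 283/2, 273/2]
after L5 α=1/5: [982/5, 699/5, 137]
after L6 α=3/5: [4259/25, 3408/25, 334/5]
= [170, 136, 67]

(0,1) stack=L1,L2,L3,L4,L5,L6; from [0,0,0]:
L1 α=1/2: [85/2, 233/2, 102]
L2 α=1/8: [851/16, 2023/16, 759/8]
L3 α=4/7: [12601/112, 2787/16, 1267/8]
L4 α=1/2: [40825/224, 5411/32, 3203/16]
L5 α=1/2: [58297/448, 11747/64, 4483/32]
L6 α=2/7: [302237/3136, 11993/64, 29327/224]
= [96, 187, 131]

at x=0,y=0 over L1,L2,L3,L4,L5,L6:
+L1 (α=6/7) → [816/7, 720/7, 1194/7]
+L2 (α=5/7) → [4607/49, 6935/49, 4873/49]
+L3 (α=2/7) → [38519/343, 49767/343, 29461/343]
+L4 (α=1/2) → [60934/343, 132087/686, 35139/343]
+L5 (α=3/5) → [343103/1715, 61815/343, 168033/1715]
+L6 (α=1/2) → [415133/3430, 43084/343, 500743/3430]
→ [121, 126, 146]

at x=1,y=0 over L1,L2,L3,L4,L5,L7:
L1 α=4/5: [68/5, 968/5, 152/5]
L2 α=2/5: [1124/25, 5334/25, 2526/25]
L3 α=1: [235, 154, 241]
L4 α=1/2: [451/2, 283/2, 273/2]
L5 α=1/5: [982/5, 699/5, 137]
L7 α=1/4: [4181/20, 2527/20, 299/2]
rounded: [209, 126, 150]

at x=2,y=1 over L1,L2,L3,L4,L5,L7:
L1 α=3/7: [192/7, 519/7, 726/7]
L2 α=2/3: [2656/21, 2339/21, 1958/21]
L3 α=2/3: [2782/63, 9941/63, 8930/63]
L4 α=6/7: [86698/441, 69287/441, 57314/441]
L5 α=1: [134, 137, 64]
L7 α=2/3: [526/3, 195, 338/3]
→ [175, 195, 113]


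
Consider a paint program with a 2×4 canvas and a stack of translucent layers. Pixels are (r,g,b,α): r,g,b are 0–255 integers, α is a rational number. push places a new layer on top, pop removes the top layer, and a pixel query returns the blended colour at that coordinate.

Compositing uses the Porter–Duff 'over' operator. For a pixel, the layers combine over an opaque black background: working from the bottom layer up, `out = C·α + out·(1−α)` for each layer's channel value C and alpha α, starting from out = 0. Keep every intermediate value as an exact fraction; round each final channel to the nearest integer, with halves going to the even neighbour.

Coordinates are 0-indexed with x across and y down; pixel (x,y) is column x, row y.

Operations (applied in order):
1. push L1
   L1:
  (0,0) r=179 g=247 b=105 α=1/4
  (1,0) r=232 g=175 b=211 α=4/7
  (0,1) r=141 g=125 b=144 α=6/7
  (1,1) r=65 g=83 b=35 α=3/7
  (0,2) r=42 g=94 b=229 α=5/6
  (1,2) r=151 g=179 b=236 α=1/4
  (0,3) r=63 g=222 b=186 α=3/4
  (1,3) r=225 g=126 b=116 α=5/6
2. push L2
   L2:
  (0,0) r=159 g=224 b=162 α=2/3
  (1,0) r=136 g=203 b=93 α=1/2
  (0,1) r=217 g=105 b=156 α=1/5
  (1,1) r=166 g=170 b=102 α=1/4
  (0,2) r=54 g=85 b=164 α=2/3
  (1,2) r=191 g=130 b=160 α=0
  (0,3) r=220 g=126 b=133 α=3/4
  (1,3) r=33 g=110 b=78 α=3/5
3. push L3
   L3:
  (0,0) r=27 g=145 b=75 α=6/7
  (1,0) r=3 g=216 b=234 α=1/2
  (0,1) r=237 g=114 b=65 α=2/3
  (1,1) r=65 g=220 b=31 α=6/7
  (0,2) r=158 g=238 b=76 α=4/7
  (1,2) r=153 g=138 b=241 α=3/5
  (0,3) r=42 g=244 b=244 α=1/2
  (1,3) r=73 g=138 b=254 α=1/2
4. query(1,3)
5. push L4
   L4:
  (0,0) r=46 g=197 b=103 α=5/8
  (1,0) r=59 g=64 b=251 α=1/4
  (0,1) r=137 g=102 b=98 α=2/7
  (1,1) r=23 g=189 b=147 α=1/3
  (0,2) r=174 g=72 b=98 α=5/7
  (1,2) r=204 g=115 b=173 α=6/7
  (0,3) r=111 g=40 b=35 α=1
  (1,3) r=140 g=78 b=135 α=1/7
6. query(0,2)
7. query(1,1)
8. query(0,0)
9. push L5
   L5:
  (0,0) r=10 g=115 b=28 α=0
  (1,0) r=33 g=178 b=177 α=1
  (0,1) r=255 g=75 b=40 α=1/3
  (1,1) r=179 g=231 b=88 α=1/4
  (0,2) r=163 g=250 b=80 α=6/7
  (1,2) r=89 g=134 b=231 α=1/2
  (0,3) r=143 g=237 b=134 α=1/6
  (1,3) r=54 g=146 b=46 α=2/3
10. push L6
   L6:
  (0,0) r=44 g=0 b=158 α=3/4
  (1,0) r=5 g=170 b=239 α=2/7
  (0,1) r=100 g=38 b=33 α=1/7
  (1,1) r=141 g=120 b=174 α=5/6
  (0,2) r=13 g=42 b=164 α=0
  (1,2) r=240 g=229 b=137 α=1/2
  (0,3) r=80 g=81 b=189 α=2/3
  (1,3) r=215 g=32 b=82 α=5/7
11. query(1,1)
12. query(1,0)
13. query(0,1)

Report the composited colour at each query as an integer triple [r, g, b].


at x=1,y=3 over L1,L2,L3:
+L1 (α=5/6) → [375/2, 105, 290/3]
+L2 (α=3/5) → [474/5, 108, 1282/15]
+L3 (α=1/2) → [839/10, 123, 2546/15]
= [84, 123, 170]

(0,2) stack=L1,L2,L3,L4; from [0,0,0]:
after L1 α=5/6: [35, 235/3, 1145/6]
after L2 α=2/3: [143/3, 745/9, 3113/18]
after L3 α=4/7: [775/7, 3601/21, 4937/42]
after L4 α=5/7: [7640/49, 14762/147, 15227/147]
= [156, 100, 104]

at x=1,y=1 over L1,L2,L3,L4:
+L1 (α=3/7) → [195/7, 249/7, 15]
+L2 (α=1/4) → [1747/28, 1937/28, 147/4]
+L3 (α=6/7) → [12667/196, 38897/196, 891/28]
+L4 (α=1/3) → [14921/294, 57419/294, 983/14]
rounded: [51, 195, 70]

query (0,0) [L1,L2,L3,L4] — begin 0,0,0
L1 α=1/4: [179/4, 247/4, 105/4]
L2 α=2/3: [1451/12, 2039/12, 467/4]
L3 α=6/7: [485/12, 12479/84, 2267/28]
L4 α=5/8: [1405/32, 40059/224, 21221/224]
= [44, 179, 95]

at x=1,y=1 over L1,L2,L3,L4,L5,L6:
after L1 α=3/7: [195/7, 249/7, 15]
after L2 α=1/4: [1747/28, 1937/28, 147/4]
after L3 α=6/7: [12667/196, 38897/196, 891/28]
after L4 α=1/3: [14921/294, 57419/294, 983/14]
after L5 α=1/4: [32463/392, 80057/392, 4181/56]
after L6 α=5/6: [102941/784, 315257/2352, 52901/336]
= [131, 134, 157]

at x=1,y=0 over L1,L2,L3,L4,L5,L6:
L1 α=4/7: [928/7, 100, 844/7]
L2 α=1/2: [940/7, 303/2, 1495/14]
L3 α=1/2: [961/14, 735/4, 4771/28]
L4 α=1/4: [3709/56, 2461/16, 21341/112]
L5 α=1: [33, 178, 177]
L6 α=2/7: [25, 1230/7, 1363/7]
= [25, 176, 195]

(0,1) stack=L1,L2,L3,L4,L5,L6; from [0,0,0]:
+L1 (α=6/7) → [846/7, 750/7, 864/7]
+L2 (α=1/5) → [4903/35, 747/7, 4548/35]
+L3 (α=2/3) → [21493/105, 781/7, 9098/105]
+L4 (α=2/7) → [27247/147, 5333/49, 13214/147]
+L5 (α=1/3) → [91979/441, 14341/147, 32308/441]
+L6 (α=1/7) → [198658/1029, 30544/343, 69467/1029]
= [193, 89, 68]


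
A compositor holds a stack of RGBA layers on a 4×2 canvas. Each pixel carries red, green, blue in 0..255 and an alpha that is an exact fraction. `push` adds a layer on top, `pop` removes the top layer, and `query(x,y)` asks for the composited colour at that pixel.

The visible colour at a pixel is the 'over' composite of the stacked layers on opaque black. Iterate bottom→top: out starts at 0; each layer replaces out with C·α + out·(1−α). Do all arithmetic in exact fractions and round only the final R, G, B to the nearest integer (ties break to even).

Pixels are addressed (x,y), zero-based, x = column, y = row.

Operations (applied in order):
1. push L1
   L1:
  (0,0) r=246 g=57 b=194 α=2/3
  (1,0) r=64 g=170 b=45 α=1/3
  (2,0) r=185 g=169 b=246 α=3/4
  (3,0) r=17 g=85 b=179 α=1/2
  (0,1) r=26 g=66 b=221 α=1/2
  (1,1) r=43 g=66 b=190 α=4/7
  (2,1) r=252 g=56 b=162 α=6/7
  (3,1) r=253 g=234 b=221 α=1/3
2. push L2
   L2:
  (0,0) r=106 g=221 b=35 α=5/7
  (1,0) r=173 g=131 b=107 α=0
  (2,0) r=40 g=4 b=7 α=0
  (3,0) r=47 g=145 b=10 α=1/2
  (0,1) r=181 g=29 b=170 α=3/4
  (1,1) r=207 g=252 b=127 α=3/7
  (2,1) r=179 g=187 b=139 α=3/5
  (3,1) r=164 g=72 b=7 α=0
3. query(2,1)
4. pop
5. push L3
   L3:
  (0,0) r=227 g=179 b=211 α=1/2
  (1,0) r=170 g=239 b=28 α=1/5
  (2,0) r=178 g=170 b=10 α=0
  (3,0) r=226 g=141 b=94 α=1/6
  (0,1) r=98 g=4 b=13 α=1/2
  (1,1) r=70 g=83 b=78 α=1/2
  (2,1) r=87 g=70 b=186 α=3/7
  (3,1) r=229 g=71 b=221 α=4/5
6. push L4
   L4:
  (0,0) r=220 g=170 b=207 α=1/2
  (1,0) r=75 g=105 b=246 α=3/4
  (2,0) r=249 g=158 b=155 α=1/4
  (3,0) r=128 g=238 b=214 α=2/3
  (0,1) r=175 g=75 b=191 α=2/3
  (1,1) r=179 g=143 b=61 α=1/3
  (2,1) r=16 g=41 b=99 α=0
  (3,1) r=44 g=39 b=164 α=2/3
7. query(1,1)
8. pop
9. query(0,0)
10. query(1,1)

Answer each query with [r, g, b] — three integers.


at x=2,y=1 over L1,L2:
after L1 α=6/7: [216, 48, 972/7]
after L2 α=3/5: [969/5, 657/5, 4863/35]
= [194, 131, 139]

at x=1,y=1 over L1,L3,L4:
after L1 α=4/7: [172/7, 264/7, 760/7]
after L3 α=1/2: [331/7, 845/14, 653/7]
after L4 α=1/3: [1915/21, 1846/21, 1733/21]
= [91, 88, 83]

(0,0) stack=L1,L3; from [0,0,0]:
L1 α=2/3: [164, 38, 388/3]
L3 α=1/2: [391/2, 217/2, 1021/6]
rounded: [196, 108, 170]

at x=1,y=1 over L1,L3:
L1 α=4/7: [172/7, 264/7, 760/7]
L3 α=1/2: [331/7, 845/14, 653/7]
= [47, 60, 93]


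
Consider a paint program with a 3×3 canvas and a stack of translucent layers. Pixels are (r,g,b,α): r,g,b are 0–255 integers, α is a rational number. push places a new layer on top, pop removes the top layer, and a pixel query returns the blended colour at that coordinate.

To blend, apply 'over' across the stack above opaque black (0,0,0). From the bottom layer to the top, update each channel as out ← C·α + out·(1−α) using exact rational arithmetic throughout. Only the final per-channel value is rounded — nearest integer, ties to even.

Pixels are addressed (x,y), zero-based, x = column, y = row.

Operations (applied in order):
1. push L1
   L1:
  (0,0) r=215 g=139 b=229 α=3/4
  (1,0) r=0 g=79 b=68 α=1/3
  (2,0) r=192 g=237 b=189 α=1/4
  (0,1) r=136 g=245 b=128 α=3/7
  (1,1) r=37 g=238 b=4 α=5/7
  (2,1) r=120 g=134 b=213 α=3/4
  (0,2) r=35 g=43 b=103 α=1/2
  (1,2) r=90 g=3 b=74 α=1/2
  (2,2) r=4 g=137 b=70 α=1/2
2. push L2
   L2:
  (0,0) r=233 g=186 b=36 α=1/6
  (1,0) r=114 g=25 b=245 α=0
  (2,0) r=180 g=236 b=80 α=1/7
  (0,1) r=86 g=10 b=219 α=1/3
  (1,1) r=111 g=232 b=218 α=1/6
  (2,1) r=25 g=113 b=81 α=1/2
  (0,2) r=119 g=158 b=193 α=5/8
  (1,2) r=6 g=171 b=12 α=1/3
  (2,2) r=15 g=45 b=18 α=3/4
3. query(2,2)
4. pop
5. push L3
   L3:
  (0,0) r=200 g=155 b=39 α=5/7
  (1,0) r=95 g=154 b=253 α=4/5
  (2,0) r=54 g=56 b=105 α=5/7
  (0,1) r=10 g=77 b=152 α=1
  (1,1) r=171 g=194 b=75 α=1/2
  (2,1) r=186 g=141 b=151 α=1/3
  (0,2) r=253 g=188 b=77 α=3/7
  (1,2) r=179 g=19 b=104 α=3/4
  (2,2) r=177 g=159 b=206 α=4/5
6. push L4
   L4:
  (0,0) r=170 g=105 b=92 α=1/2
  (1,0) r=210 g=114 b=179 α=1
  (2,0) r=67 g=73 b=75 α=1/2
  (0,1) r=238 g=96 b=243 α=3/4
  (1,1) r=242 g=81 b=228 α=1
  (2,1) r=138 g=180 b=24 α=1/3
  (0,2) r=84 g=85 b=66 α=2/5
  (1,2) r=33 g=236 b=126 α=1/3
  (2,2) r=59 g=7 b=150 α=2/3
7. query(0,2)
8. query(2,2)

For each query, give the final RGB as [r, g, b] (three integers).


(2,2) stack=L1,L2; from [0,0,0]:
+L1 (α=1/2) → [2, 137/2, 35]
+L2 (α=3/4) → [47/4, 407/8, 89/4]
→ [12, 51, 22]

query (0,2) [L1,L3,L4] — begin 0,0,0
+L1 (α=1/2) → [35/2, 43/2, 103/2]
+L3 (α=3/7) → [829/7, 650/7, 437/7]
+L4 (α=2/5) → [3663/35, 628/7, 447/7]
→ [105, 90, 64]

at x=2,y=2 over L1,L3,L4:
+L1 (α=1/2) → [2, 137/2, 35]
+L3 (α=4/5) → [142, 1409/10, 859/5]
+L4 (α=2/3) → [260/3, 1549/30, 2359/15]
= [87, 52, 157]


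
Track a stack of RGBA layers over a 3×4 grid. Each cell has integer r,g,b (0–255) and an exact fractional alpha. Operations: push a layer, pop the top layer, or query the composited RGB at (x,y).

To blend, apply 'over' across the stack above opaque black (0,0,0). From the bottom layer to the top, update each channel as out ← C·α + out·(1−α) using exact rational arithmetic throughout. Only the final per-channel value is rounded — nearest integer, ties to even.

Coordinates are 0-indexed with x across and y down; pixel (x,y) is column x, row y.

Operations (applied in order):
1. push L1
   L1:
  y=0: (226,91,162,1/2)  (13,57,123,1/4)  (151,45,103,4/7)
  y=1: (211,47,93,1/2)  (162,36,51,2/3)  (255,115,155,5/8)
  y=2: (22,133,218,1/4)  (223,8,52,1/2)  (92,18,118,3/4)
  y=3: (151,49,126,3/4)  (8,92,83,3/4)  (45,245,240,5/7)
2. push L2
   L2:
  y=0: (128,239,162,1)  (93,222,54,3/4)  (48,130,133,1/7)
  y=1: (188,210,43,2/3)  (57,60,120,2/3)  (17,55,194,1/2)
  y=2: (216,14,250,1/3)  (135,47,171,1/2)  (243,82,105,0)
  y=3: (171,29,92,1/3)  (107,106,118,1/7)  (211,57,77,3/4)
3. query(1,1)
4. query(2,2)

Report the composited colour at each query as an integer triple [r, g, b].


query (1,1) [L1,L2] — begin 0,0,0
after L1 α=2/3: [108, 24, 34]
after L2 α=2/3: [74, 48, 274/3]
= [74, 48, 91]

query (2,2) [L1,L2] — begin 0,0,0
+L1 (α=3/4) → [69, 27/2, 177/2]
+L2 (α=0) → [69, 27/2, 177/2]
→ [69, 14, 88]


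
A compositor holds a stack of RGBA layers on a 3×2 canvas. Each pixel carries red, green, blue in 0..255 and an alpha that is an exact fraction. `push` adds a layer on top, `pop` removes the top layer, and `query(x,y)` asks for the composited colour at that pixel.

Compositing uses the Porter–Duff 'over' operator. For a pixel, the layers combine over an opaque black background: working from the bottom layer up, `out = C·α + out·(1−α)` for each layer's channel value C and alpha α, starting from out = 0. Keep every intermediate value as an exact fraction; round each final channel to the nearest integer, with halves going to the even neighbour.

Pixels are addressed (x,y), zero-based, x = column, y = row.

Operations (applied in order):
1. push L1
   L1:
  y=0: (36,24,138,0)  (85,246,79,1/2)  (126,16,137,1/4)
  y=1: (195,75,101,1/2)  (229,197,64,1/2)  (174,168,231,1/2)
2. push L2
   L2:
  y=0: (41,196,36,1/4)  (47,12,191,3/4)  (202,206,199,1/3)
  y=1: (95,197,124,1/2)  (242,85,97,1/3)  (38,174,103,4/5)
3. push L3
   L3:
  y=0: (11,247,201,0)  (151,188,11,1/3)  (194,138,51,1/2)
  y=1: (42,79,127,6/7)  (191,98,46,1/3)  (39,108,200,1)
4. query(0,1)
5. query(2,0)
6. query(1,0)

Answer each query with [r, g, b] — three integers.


query (0,1) [L1,L2,L3] — begin 0,0,0
after L1 α=1/2: [195/2, 75/2, 101/2]
after L2 α=1/2: [385/4, 469/4, 349/4]
after L3 α=6/7: [199/4, 2365/28, 3397/28]
= [50, 84, 121]

at x=2,y=0 over L1,L2,L3:
+L1 (α=1/4) → [63/2, 4, 137/4]
+L2 (α=1/3) → [265/3, 214/3, 535/6]
+L3 (α=1/2) → [847/6, 314/3, 841/12]
→ [141, 105, 70]

at x=1,y=0 over L1,L2,L3:
after L1 α=1/2: [85/2, 123, 79/2]
after L2 α=3/4: [367/8, 159/4, 1225/8]
after L3 α=1/3: [971/12, 535/6, 423/4]
→ [81, 89, 106]


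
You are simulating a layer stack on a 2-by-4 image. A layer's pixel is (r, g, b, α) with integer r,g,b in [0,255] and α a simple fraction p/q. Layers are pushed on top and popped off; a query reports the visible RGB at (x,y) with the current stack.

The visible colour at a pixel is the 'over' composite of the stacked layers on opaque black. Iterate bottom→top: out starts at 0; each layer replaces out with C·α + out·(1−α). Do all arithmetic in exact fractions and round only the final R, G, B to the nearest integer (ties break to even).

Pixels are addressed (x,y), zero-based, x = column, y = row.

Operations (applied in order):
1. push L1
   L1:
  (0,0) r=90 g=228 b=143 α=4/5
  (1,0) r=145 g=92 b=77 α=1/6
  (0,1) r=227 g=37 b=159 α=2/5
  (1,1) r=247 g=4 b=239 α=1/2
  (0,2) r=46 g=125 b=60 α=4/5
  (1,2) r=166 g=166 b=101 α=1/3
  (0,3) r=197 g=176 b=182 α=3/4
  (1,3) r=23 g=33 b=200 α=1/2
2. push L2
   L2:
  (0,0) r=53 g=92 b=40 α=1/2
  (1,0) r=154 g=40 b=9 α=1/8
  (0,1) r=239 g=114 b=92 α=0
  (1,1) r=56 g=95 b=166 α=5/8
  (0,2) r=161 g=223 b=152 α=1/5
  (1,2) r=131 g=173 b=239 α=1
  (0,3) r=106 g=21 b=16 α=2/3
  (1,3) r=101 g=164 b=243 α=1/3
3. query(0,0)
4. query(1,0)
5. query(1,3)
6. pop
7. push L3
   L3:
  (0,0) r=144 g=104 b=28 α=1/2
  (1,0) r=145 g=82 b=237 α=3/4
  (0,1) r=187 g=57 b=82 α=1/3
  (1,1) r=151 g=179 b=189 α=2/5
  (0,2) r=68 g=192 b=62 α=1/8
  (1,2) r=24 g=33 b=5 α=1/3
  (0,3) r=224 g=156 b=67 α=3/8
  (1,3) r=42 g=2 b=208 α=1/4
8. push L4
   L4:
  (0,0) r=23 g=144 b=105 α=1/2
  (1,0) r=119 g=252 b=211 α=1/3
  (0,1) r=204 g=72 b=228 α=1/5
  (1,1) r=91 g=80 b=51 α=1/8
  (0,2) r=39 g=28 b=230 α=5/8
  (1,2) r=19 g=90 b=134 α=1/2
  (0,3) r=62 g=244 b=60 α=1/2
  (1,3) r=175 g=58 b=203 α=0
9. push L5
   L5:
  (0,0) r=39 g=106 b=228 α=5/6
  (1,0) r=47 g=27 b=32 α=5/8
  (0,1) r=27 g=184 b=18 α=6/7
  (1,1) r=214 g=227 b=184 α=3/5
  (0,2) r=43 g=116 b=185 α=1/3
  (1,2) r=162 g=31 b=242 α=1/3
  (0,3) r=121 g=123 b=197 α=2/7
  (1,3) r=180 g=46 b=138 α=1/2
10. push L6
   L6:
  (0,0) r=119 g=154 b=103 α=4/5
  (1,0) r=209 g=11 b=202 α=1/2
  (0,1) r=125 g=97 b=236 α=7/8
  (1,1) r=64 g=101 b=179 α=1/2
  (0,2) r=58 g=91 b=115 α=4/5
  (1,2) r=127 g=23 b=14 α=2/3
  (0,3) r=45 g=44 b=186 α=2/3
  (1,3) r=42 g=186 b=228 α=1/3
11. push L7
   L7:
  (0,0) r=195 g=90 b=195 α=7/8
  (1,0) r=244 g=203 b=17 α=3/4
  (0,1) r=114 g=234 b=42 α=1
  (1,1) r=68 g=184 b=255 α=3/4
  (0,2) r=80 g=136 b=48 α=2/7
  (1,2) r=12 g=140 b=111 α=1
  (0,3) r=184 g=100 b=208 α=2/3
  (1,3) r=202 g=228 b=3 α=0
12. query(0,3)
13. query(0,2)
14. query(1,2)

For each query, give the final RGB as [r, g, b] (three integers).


(0,0) stack=L1,L2; from [0,0,0]:
L1 α=4/5: [72, 912/5, 572/5]
L2 α=1/2: [125/2, 686/5, 386/5]
= [62, 137, 77]

(1,0) stack=L1,L2; from [0,0,0]:
L1 α=1/6: [145/6, 46/3, 77/6]
L2 α=1/8: [1939/48, 221/12, 593/48]
= [40, 18, 12]

query (1,3) [L1,L2] — begin 0,0,0
after L1 α=1/2: [23/2, 33/2, 100]
after L2 α=1/3: [124/3, 197/3, 443/3]
rounded: [41, 66, 148]

(0,3) stack=L1,L3,L4,L5,L6,L7; from [0,0,0]:
L1 α=3/4: [591/4, 132, 273/2]
L3 α=3/8: [5643/32, 141, 1767/16]
L4 α=1/2: [7627/64, 385/2, 2727/32]
L5 α=2/7: [53623/448, 2417/14, 3749/32]
L6 α=2/3: [93943/1344, 3649/42, 15653/96]
L7 α=2/3: [588535/4032, 12049/126, 55589/288]
rounded: [146, 96, 193]

query (0,2) [L1,L3,L4,L5,L6,L7] — begin 0,0,0
L1 α=4/5: [184/5, 100, 48]
L3 α=1/8: [407/10, 223/2, 199/4]
L4 α=5/8: [3171/80, 949/16, 5197/32]
L5 α=1/3: [4891/120, 1877/24, 2719/16]
L6 α=4/5: [32731/600, 10613/120, 10079/80]
L7 α=2/7: [51931/840, 17141/168, 11615/112]
→ [62, 102, 104]

(1,2) stack=L1,L3,L4,L5,L6,L7; from [0,0,0]:
L1 α=1/3: [166/3, 166/3, 101/3]
L3 α=1/3: [404/9, 431/9, 217/9]
L4 α=1/2: [575/18, 1241/18, 1423/18]
L5 α=1/3: [2033/27, 1520/27, 3601/27]
L6 α=2/3: [8891/81, 2762/81, 4357/81]
L7 α=1: [12, 140, 111]
→ [12, 140, 111]


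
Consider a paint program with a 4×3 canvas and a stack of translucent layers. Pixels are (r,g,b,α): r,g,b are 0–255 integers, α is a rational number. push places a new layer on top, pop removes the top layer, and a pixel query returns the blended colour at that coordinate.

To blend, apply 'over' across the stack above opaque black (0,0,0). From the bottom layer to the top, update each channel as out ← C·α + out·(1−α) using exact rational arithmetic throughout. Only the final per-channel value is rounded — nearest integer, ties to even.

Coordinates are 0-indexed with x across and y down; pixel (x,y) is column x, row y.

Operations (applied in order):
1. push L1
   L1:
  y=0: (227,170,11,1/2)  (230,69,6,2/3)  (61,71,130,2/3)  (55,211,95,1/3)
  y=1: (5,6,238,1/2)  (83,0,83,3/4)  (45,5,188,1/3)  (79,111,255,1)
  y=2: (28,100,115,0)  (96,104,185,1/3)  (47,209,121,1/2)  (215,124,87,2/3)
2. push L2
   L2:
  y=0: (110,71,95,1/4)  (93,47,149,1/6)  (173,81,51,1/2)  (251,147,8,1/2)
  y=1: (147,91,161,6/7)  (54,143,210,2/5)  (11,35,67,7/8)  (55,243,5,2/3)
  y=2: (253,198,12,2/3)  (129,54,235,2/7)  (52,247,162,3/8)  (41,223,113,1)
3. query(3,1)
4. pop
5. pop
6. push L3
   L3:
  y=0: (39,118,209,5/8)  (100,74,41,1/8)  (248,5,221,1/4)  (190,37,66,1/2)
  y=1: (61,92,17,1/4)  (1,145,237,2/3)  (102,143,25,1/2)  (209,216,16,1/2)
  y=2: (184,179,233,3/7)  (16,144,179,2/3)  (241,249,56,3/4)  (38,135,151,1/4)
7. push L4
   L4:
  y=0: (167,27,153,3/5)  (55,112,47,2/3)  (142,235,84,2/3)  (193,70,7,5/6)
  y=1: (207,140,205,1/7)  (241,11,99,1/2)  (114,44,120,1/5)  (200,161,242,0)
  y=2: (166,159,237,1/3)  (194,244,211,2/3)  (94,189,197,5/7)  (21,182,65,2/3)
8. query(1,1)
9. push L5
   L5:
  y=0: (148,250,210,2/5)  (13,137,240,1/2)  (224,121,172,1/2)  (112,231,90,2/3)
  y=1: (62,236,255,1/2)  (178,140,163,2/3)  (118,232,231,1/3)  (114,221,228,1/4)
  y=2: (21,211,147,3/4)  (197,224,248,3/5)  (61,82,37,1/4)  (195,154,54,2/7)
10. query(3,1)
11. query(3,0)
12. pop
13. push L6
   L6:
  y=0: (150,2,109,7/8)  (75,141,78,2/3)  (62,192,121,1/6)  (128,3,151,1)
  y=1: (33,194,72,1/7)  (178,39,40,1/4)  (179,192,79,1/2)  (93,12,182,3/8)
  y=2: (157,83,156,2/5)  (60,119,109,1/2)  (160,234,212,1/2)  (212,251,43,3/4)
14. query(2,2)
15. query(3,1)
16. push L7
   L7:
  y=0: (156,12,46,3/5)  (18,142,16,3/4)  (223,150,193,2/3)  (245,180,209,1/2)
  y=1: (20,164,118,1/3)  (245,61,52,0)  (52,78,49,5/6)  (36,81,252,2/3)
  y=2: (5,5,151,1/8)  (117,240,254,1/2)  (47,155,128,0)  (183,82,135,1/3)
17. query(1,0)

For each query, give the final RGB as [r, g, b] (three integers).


query (3,1) [L1,L2] — begin 0,0,0
after L1 α=1: [79, 111, 255]
after L2 α=2/3: [63, 199, 265/3]
→ [63, 199, 88]

query (1,1) [L3,L4] — begin 0,0,0
+L3 (α=2/3) → [2/3, 290/3, 158]
+L4 (α=1/2) → [725/6, 323/6, 257/2]
rounded: [121, 54, 128]

(3,1) stack=L3,L4,L5; from [0,0,0]:
L3 α=1/2: [209/2, 108, 8]
L4 α=0: [209/2, 108, 8]
L5 α=1/4: [855/8, 545/4, 63]
= [107, 136, 63]

(3,0) stack=L3,L4,L5; from [0,0,0]:
after L3 α=1/2: [95, 37/2, 33]
after L4 α=5/6: [530/3, 737/12, 34/3]
after L5 α=2/3: [1202/9, 6281/36, 574/9]
= [134, 174, 64]

at x=2,y=2 over L3,L4,L6:
after L3 α=3/4: [723/4, 747/4, 42]
after L4 α=5/7: [1663/14, 2637/14, 1069/7]
after L6 α=1/2: [3903/28, 5913/28, 2553/14]
rounded: [139, 211, 182]

query (3,1) [L3,L4,L6] — begin 0,0,0
after L3 α=1/2: [209/2, 108, 8]
after L4 α=0: [209/2, 108, 8]
after L6 α=3/8: [1603/16, 72, 293/4]
rounded: [100, 72, 73]

query (1,0) [L3,L4,L6,L7] — begin 0,0,0
after L3 α=1/8: [25/2, 37/4, 41/8]
after L4 α=2/3: [245/6, 311/4, 793/24]
after L6 α=2/3: [1145/18, 1439/12, 4537/72]
after L7 α=3/4: [2117/72, 6551/48, 7993/288]
→ [29, 136, 28]


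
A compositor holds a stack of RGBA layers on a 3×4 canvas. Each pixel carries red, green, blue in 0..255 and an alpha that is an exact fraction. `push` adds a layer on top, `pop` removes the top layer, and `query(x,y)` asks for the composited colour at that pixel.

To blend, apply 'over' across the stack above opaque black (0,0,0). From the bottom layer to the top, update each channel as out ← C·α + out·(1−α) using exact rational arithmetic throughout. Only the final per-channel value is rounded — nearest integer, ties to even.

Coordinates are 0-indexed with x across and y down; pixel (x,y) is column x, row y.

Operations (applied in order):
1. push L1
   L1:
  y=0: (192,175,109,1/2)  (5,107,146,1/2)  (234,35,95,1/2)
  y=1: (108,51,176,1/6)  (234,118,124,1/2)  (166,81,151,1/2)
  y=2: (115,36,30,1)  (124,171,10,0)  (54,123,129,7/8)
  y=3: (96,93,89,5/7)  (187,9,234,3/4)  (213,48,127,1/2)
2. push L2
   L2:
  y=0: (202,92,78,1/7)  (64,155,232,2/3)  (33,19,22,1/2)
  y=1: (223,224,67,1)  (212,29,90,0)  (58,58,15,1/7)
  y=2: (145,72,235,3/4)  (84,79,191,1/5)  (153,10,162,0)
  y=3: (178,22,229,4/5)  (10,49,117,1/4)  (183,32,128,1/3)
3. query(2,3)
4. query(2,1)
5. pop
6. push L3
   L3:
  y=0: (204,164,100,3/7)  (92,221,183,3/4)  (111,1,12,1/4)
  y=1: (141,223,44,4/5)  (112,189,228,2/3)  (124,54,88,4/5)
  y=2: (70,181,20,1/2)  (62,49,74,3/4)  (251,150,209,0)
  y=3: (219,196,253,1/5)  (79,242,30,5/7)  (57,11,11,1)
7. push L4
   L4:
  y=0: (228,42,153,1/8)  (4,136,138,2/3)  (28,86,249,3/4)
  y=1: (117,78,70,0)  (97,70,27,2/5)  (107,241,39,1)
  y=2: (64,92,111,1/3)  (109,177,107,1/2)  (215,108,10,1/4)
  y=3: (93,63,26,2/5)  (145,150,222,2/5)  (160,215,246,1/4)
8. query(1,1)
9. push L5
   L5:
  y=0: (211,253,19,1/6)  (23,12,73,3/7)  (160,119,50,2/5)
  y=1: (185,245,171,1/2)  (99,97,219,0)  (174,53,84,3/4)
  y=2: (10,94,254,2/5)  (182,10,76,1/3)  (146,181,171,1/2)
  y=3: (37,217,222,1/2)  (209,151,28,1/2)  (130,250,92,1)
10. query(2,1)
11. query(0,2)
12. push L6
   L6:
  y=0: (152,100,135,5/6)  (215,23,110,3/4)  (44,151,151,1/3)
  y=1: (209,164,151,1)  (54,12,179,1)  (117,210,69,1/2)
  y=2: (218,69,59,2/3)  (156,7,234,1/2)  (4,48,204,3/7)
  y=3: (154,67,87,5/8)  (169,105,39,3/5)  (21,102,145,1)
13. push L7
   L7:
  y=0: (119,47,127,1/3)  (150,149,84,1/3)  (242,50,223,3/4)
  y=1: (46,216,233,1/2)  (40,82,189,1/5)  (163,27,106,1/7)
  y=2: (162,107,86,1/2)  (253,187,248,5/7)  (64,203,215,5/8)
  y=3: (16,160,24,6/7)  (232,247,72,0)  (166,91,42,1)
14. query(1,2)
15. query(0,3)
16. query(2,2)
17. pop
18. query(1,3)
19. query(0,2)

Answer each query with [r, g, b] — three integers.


at x=2,y=3 over L1,L2:
L1 α=1/2: [213/2, 24, 127/2]
L2 α=1/3: [132, 80/3, 85]
rounded: [132, 27, 85]

query (2,1) [L1,L2] — begin 0,0,0
+L1 (α=1/2) → [83, 81/2, 151/2]
+L2 (α=1/7) → [556/7, 43, 468/7]
= [79, 43, 67]

(1,1) stack=L1,L3,L4; from [0,0,0]:
+L1 (α=1/2) → [117, 59, 62]
+L3 (α=2/3) → [341/3, 437/3, 518/3]
+L4 (α=2/5) → [107, 577/5, 572/5]
rounded: [107, 115, 114]

(2,1) stack=L1,L3,L4,L5; from [0,0,0]:
after L1 α=1/2: [83, 81/2, 151/2]
after L3 α=4/5: [579/5, 513/10, 171/2]
after L4 α=1: [107, 241, 39]
after L5 α=3/4: [629/4, 100, 291/4]
rounded: [157, 100, 73]

query (0,2) [L1,L3,L4,L5] — begin 0,0,0
after L1 α=1: [115, 36, 30]
after L3 α=1/2: [185/2, 217/2, 25]
after L4 α=1/3: [83, 103, 161/3]
after L5 α=2/5: [269/5, 497/5, 669/5]
= [54, 99, 134]

query (1,2) [L1,L3,L4,L5,L6,L7] — begin 0,0,0
L1 α=0: [0, 0, 0]
L3 α=3/4: [93/2, 147/4, 111/2]
L4 α=1/2: [311/4, 855/8, 325/4]
L5 α=1/3: [225/2, 895/12, 159/2]
L6 α=1/2: [537/4, 979/24, 627/4]
L7 α=5/7: [3067/14, 12199/84, 3107/14]
rounded: [219, 145, 222]

at x=0,y=3 over L1,L3,L4,L5,L6,L7:
+L1 (α=5/7) → [480/7, 465/7, 445/7]
+L3 (α=1/5) → [3453/35, 3232/35, 3551/35]
+L4 (α=2/5) → [16869/175, 14106/175, 12473/175]
+L5 (α=1/2) → [11672/175, 52081/350, 51323/350]
+L6 (α=5/8) → [84883/700, 273493/2800, 306219/2800]
+L7 (α=6/7) → [152083/4900, 2961493/19600, 709419/19600]
→ [31, 151, 36]

(2,2) stack=L1,L3,L4,L5,L6,L7; from [0,0,0]:
after L1 α=7/8: [189/4, 861/8, 903/8]
after L3 α=0: [189/4, 861/8, 903/8]
after L4 α=1/4: [1427/16, 3447/32, 2789/32]
after L5 α=1/2: [3763/32, 9239/64, 8261/64]
after L6 α=3/7: [3859/56, 1649/16, 2579/16]
after L7 α=5/8: [29497/448, 21187/128, 24937/128]
= [66, 166, 195]

(1,3) stack=L1,L3,L4,L5,L6; from [0,0,0]:
L1 α=3/4: [561/4, 27/4, 351/2]
L3 α=5/7: [193/2, 2447/14, 501/7]
L4 α=2/5: [1159/10, 11541/70, 4611/35]
L5 α=1/2: [3249/20, 22111/140, 5591/70]
L6 α=3/5: [8319/50, 44161/350, 9686/175]
→ [166, 126, 55]

at x=0,y=2 over L1,L3,L4,L5,L6:
L1 α=1: [115, 36, 30]
L3 α=1/2: [185/2, 217/2, 25]
L4 α=1/3: [83, 103, 161/3]
L5 α=2/5: [269/5, 497/5, 669/5]
L6 α=2/3: [2449/15, 1187/15, 1259/15]
→ [163, 79, 84]


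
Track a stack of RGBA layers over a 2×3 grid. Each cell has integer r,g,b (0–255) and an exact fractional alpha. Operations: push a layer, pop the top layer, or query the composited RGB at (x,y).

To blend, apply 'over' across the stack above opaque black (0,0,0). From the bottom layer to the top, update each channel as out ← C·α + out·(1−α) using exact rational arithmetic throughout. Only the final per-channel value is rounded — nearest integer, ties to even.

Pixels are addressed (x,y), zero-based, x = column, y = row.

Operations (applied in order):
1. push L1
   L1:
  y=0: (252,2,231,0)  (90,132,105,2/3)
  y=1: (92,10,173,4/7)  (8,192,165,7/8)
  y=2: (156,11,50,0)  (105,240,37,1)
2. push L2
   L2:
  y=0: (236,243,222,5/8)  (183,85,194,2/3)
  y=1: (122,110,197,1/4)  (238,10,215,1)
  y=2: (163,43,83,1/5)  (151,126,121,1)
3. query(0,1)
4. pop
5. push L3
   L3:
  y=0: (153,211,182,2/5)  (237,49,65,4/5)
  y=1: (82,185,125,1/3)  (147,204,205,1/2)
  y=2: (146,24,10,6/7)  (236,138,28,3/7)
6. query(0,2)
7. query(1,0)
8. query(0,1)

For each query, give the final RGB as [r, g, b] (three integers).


at x=0,y=1 over L1,L2:
after L1 α=4/7: [368/7, 40/7, 692/7]
after L2 α=1/4: [979/14, 445/14, 3455/28]
→ [70, 32, 123]

query (0,2) [L1,L3] — begin 0,0,0
after L1 α=0: [0, 0, 0]
after L3 α=6/7: [876/7, 144/7, 60/7]
rounded: [125, 21, 9]

(1,0) stack=L1,L3; from [0,0,0]:
L1 α=2/3: [60, 88, 70]
L3 α=4/5: [1008/5, 284/5, 66]
→ [202, 57, 66]

(0,1) stack=L1,L3; from [0,0,0]:
+L1 (α=4/7) → [368/7, 40/7, 692/7]
+L3 (α=1/3) → [1310/21, 1375/21, 753/7]
rounded: [62, 65, 108]


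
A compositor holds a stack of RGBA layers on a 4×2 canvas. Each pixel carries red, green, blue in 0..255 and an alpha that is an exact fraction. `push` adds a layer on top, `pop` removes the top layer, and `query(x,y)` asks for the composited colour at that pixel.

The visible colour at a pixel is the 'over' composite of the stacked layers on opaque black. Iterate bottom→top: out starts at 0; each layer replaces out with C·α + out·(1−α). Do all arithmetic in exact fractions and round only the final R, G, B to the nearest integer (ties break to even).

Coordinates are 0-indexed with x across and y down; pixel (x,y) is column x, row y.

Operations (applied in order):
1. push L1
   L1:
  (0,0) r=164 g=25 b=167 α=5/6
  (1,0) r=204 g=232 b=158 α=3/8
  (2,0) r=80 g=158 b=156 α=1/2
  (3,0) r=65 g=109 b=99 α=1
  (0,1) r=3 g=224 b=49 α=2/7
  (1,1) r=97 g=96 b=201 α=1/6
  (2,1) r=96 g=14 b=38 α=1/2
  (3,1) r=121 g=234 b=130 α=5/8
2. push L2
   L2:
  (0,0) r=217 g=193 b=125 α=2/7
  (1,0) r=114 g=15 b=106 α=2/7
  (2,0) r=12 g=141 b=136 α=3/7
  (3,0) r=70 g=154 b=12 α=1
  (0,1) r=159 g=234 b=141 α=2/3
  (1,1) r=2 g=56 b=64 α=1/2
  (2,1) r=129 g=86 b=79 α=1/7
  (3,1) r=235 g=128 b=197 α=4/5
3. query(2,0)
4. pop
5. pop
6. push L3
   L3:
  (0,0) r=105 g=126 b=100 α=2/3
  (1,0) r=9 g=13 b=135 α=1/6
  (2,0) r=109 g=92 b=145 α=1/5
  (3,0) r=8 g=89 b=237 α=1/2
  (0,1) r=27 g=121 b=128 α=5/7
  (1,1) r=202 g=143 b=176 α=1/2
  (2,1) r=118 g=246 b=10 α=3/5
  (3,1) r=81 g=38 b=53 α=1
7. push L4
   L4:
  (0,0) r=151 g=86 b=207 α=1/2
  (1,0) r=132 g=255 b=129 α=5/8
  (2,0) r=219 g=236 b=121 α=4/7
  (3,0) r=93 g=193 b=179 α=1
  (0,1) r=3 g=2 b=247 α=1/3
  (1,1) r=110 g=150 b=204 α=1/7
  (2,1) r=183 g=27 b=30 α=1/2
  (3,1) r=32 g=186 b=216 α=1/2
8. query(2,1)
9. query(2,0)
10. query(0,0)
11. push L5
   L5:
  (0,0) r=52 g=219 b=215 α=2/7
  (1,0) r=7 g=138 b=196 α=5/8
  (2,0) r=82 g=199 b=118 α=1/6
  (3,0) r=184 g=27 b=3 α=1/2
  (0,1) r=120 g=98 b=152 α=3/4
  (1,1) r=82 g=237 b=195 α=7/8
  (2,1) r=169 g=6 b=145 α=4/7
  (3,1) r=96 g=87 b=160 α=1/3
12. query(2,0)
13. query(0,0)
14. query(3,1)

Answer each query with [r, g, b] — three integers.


(2,0) stack=L1,L2; from [0,0,0]:
L1 α=1/2: [40, 79, 78]
L2 α=3/7: [28, 739/7, 720/7]
= [28, 106, 103]

at x=2,y=1 over L3,L4:
+L3 (α=3/5) → [354/5, 738/5, 6]
+L4 (α=1/2) → [1269/10, 873/10, 18]
→ [127, 87, 18]

at x=2,y=0 over L3,L4:
after L3 α=1/5: [109/5, 92/5, 29]
after L4 α=4/7: [4707/35, 4996/35, 571/7]
→ [134, 143, 82]

at x=0,y=0 over L3,L4:
L3 α=2/3: [70, 84, 200/3]
L4 α=1/2: [221/2, 85, 821/6]
rounded: [110, 85, 137]

(2,0) stack=L3,L4,L5; from [0,0,0]:
+L3 (α=1/5) → [109/5, 92/5, 29]
+L4 (α=4/7) → [4707/35, 4996/35, 571/7]
+L5 (α=1/6) → [5281/42, 6389/42, 1227/14]
rounded: [126, 152, 88]

(0,0) stack=L3,L4,L5; from [0,0,0]:
after L3 α=2/3: [70, 84, 200/3]
after L4 α=1/2: [221/2, 85, 821/6]
after L5 α=2/7: [1313/14, 863/7, 955/6]
rounded: [94, 123, 159]

at x=3,y=1 over L3,L4,L5:
L3 α=1: [81, 38, 53]
L4 α=1/2: [113/2, 112, 269/2]
L5 α=1/3: [209/3, 311/3, 143]
→ [70, 104, 143]


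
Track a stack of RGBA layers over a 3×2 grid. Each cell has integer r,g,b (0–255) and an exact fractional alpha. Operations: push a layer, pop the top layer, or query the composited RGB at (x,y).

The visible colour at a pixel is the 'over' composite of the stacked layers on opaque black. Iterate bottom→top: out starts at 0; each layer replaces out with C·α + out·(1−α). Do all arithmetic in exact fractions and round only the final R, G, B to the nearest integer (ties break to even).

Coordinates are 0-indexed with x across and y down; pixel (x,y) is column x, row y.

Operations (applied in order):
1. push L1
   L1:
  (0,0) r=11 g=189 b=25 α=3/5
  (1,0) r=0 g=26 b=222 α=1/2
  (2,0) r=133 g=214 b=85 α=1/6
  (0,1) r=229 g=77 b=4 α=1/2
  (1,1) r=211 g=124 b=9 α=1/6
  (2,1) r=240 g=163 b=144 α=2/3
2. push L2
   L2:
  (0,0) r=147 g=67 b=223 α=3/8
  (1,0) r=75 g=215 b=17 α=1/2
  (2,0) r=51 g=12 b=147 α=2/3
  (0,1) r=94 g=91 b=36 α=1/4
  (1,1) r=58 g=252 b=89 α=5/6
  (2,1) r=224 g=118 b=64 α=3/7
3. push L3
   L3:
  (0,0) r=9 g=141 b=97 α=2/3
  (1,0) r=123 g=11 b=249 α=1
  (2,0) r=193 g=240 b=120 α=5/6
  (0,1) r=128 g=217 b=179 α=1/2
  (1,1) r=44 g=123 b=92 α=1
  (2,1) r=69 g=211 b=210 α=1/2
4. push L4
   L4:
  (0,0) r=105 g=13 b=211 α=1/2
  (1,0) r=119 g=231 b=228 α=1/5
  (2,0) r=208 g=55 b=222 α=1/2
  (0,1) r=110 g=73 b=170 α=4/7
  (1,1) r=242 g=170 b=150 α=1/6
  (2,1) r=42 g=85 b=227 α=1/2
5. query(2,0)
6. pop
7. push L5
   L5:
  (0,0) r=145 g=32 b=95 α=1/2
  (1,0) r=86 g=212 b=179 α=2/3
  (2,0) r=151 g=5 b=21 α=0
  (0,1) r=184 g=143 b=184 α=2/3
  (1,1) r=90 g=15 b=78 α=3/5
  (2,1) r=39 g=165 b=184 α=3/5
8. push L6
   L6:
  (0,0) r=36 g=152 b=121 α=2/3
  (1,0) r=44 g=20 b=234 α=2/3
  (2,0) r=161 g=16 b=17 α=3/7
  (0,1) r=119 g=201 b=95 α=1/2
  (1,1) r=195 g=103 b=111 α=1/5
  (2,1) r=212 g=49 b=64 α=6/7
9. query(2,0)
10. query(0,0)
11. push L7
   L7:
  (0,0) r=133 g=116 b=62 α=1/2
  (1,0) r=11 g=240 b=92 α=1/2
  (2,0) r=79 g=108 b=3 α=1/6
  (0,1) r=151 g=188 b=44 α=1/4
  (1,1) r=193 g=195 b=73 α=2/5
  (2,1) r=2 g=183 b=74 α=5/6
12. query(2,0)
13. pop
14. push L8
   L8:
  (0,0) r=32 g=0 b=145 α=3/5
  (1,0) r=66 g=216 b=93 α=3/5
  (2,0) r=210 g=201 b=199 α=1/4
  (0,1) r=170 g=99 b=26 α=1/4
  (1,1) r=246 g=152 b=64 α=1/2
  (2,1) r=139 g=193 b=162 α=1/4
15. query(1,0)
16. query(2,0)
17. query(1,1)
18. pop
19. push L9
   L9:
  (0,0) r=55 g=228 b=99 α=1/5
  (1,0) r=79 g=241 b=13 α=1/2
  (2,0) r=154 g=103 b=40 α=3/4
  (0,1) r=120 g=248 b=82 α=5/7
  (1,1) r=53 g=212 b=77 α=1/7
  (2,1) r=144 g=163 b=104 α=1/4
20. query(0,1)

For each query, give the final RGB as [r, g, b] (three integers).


query (2,0) [L1,L2,L3,L4] — begin 0,0,0
+L1 (α=1/6) → [133/6, 107/3, 85/6]
+L2 (α=2/3) → [745/18, 179/9, 1849/18]
+L3 (α=5/6) → [18115/108, 10979/54, 12649/108]
+L4 (α=1/2) → [40579/216, 13949/108, 36625/216]
rounded: [188, 129, 170]

(2,0) stack=L1,L2,L3,L5,L6; from [0,0,0]:
+L1 (α=1/6) → [133/6, 107/3, 85/6]
+L2 (α=2/3) → [745/18, 179/9, 1849/18]
+L3 (α=5/6) → [18115/108, 10979/54, 12649/108]
+L5 (α=0) → [18115/108, 10979/54, 12649/108]
+L6 (α=3/7) → [31156/189, 3322/27, 14026/189]
rounded: [165, 123, 74]

at x=0,y=0 over L1,L2,L3,L5,L6:
+L1 (α=3/5) → [33/5, 567/5, 15]
+L2 (α=3/8) → [237/4, 96, 93]
+L3 (α=2/3) → [103/4, 126, 287/3]
+L5 (α=1/2) → [683/8, 79, 286/3]
+L6 (α=2/3) → [1259/24, 383/3, 1012/9]
rounded: [52, 128, 112]

query (2,0) [L1,L2,L3,L5,L6,L7] — begin 0,0,0
L1 α=1/6: [133/6, 107/3, 85/6]
L2 α=2/3: [745/18, 179/9, 1849/18]
L3 α=5/6: [18115/108, 10979/54, 12649/108]
L5 α=0: [18115/108, 10979/54, 12649/108]
L6 α=3/7: [31156/189, 3322/27, 14026/189]
L7 α=1/6: [170711/1134, 9763/81, 70697/1134]
= [151, 121, 62]

(1,0) stack=L1,L2,L3,L5,L6,L8; from [0,0,0]:
L1 α=1/2: [0, 13, 111]
L2 α=1/2: [75/2, 114, 64]
L3 α=1: [123, 11, 249]
L5 α=2/3: [295/3, 145, 607/3]
L6 α=2/3: [559/9, 185/3, 2011/9]
L8 α=3/5: [580/9, 2314/15, 6533/45]
= [64, 154, 145]

(2,0) stack=L1,L2,L3,L5,L6,L8; from [0,0,0]:
L1 α=1/6: [133/6, 107/3, 85/6]
L2 α=2/3: [745/18, 179/9, 1849/18]
L3 α=5/6: [18115/108, 10979/54, 12649/108]
L5 α=0: [18115/108, 10979/54, 12649/108]
L6 α=3/7: [31156/189, 3322/27, 14026/189]
L8 α=1/4: [22193/126, 5131/36, 26563/252]
= [176, 143, 105]

(1,1) stack=L1,L2,L3,L5,L6,L8; from [0,0,0]:
+L1 (α=1/6) → [211/6, 62/3, 3/2]
+L2 (α=5/6) → [1951/36, 1921/9, 893/12]
+L3 (α=1) → [44, 123, 92]
+L5 (α=3/5) → [358/5, 291/5, 418/5]
+L6 (α=1/5) → [2407/25, 1679/25, 2227/25]
+L8 (α=1/2) → [8557/50, 5479/50, 3827/50]
rounded: [171, 110, 77]

at x=0,y=1 over L1,L2,L3,L5,L6,L9:
+L1 (α=1/2) → [229/2, 77/2, 2]
+L2 (α=1/4) → [875/8, 413/8, 21/2]
+L3 (α=1/2) → [1899/16, 2149/16, 379/4]
+L5 (α=2/3) → [7787/48, 6725/48, 617/4]
+L6 (α=1/2) → [13499/96, 16373/96, 997/8]
+L9 (α=5/7) → [42299/336, 75893/336, 2637/28]
→ [126, 226, 94]


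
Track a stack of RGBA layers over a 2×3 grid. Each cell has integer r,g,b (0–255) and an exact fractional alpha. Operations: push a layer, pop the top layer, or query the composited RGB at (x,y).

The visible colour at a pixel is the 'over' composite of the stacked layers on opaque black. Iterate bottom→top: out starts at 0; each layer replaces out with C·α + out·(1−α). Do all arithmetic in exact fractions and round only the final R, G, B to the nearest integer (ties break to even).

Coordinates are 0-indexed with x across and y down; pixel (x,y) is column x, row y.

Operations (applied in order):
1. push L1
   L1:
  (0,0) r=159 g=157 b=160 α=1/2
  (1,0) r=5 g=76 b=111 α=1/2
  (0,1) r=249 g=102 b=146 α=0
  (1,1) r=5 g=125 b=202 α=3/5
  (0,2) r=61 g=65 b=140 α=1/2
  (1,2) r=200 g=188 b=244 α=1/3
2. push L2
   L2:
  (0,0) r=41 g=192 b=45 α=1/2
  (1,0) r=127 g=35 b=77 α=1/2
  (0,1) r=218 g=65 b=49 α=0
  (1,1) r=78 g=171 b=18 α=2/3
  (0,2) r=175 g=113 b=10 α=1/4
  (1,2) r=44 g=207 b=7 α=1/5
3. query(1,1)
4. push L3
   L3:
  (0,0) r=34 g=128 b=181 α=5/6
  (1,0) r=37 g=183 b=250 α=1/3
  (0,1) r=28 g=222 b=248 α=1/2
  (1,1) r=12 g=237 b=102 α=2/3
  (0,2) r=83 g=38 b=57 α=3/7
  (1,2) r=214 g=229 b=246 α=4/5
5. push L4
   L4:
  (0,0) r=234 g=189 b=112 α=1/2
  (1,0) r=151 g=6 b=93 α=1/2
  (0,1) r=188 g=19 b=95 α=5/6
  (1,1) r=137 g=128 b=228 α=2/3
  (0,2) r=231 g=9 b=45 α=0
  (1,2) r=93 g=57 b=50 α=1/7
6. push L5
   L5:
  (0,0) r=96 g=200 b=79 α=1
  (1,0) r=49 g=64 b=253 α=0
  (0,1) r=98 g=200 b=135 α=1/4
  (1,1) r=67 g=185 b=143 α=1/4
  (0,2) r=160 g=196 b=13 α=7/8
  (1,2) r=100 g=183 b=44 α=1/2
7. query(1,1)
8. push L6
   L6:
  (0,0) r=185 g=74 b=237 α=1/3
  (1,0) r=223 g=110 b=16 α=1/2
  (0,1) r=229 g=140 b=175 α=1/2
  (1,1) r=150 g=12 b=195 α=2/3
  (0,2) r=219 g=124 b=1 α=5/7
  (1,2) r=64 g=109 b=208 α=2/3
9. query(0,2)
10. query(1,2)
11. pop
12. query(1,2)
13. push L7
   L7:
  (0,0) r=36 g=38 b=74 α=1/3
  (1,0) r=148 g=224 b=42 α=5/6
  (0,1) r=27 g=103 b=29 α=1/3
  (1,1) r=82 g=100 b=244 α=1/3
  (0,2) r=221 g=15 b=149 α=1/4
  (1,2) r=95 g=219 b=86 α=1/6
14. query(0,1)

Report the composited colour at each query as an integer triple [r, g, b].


at x=1,y=1 over L1,L2:
+L1 (α=3/5) → [3, 75, 606/5]
+L2 (α=2/3) → [53, 139, 262/5]
rounded: [53, 139, 52]

at x=1,y=1 over L1,L2,L3,L4,L5:
after L1 α=3/5: [3, 75, 606/5]
after L2 α=2/3: [53, 139, 262/5]
after L3 α=2/3: [77/3, 613/3, 1282/15]
after L4 α=2/3: [899/9, 1381/9, 8122/45]
after L5 α=1/4: [275/3, 484/3, 10267/60]
= [92, 161, 171]

(0,2) stack=L1,L2,L3,L4,L5,L6; from [0,0,0]:
after L1 α=1/2: [61/2, 65/2, 70]
after L2 α=1/4: [533/8, 421/8, 55]
after L3 α=3/7: [1031/14, 649/14, 391/7]
after L4 α=0: [1031/14, 649/14, 391/7]
after L5 α=7/8: [16711/112, 19857/112, 257/14]
after L6 α=5/7: [78031/392, 54577/392, 292/49]
→ [199, 139, 6]

(1,2) stack=L1,L2,L3,L4,L5,L6; from [0,0,0]:
+L1 (α=1/3) → [200/3, 188/3, 244/3]
+L2 (α=1/5) → [932/15, 1373/15, 997/15]
+L3 (α=4/5) → [13772/75, 15113/75, 15757/75]
+L4 (α=1/7) → [4267/25, 31651/175, 32764/175]
+L5 (α=1/2) → [6767/50, 31838/175, 20232/175]
+L6 (α=2/3) → [4389/50, 69988/525, 93032/525]
rounded: [88, 133, 177]

at x=1,y=2 over L1,L2,L3,L4,L5:
L1 α=1/3: [200/3, 188/3, 244/3]
L2 α=1/5: [932/15, 1373/15, 997/15]
L3 α=4/5: [13772/75, 15113/75, 15757/75]
L4 α=1/7: [4267/25, 31651/175, 32764/175]
L5 α=1/2: [6767/50, 31838/175, 20232/175]
= [135, 182, 116]

at x=0,y=1 over L1,L2,L3,L4,L5,L7:
after L1 α=0: [0, 0, 0]
after L2 α=0: [0, 0, 0]
after L3 α=1/2: [14, 111, 124]
after L4 α=5/6: [159, 103/3, 599/6]
after L5 α=1/4: [575/4, 303/4, 869/8]
after L7 α=1/3: [629/6, 509/6, 985/12]
→ [105, 85, 82]
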